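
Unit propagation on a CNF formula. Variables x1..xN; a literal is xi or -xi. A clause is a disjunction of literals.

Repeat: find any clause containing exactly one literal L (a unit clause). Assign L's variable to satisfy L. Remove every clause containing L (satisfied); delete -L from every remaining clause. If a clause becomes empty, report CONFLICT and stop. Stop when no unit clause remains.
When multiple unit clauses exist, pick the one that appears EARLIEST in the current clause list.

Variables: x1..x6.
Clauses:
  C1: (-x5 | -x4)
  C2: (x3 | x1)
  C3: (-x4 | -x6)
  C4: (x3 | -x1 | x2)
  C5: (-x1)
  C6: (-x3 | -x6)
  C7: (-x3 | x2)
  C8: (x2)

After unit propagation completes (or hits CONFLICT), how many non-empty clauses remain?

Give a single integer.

unit clause [-1] forces x1=F; simplify:
  drop 1 from [3, 1] -> [3]
  satisfied 2 clause(s); 6 remain; assigned so far: [1]
unit clause [3] forces x3=T; simplify:
  drop -3 from [-3, -6] -> [-6]
  drop -3 from [-3, 2] -> [2]
  satisfied 1 clause(s); 5 remain; assigned so far: [1, 3]
unit clause [-6] forces x6=F; simplify:
  satisfied 2 clause(s); 3 remain; assigned so far: [1, 3, 6]
unit clause [2] forces x2=T; simplify:
  satisfied 2 clause(s); 1 remain; assigned so far: [1, 2, 3, 6]

Answer: 1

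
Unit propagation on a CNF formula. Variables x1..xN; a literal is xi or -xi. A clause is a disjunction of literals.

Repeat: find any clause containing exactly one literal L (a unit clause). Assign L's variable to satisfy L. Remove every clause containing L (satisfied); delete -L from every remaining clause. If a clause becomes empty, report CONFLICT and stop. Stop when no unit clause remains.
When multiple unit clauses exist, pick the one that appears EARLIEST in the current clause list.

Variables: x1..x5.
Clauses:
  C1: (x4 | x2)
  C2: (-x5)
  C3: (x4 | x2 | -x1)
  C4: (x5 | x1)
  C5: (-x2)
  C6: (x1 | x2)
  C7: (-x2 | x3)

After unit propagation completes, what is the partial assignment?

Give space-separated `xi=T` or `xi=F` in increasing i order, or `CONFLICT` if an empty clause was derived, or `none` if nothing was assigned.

Answer: x1=T x2=F x4=T x5=F

Derivation:
unit clause [-5] forces x5=F; simplify:
  drop 5 from [5, 1] -> [1]
  satisfied 1 clause(s); 6 remain; assigned so far: [5]
unit clause [1] forces x1=T; simplify:
  drop -1 from [4, 2, -1] -> [4, 2]
  satisfied 2 clause(s); 4 remain; assigned so far: [1, 5]
unit clause [-2] forces x2=F; simplify:
  drop 2 from [4, 2] -> [4]
  drop 2 from [4, 2] -> [4]
  satisfied 2 clause(s); 2 remain; assigned so far: [1, 2, 5]
unit clause [4] forces x4=T; simplify:
  satisfied 2 clause(s); 0 remain; assigned so far: [1, 2, 4, 5]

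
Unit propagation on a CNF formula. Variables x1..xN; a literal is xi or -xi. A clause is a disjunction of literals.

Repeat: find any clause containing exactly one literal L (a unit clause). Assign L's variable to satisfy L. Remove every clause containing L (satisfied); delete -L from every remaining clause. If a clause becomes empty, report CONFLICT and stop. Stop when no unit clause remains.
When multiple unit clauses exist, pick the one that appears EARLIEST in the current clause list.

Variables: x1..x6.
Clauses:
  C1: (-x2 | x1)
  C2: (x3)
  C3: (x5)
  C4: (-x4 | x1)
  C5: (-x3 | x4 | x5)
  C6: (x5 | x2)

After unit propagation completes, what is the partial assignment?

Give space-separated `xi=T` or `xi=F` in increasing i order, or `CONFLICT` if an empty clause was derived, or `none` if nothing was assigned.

unit clause [3] forces x3=T; simplify:
  drop -3 from [-3, 4, 5] -> [4, 5]
  satisfied 1 clause(s); 5 remain; assigned so far: [3]
unit clause [5] forces x5=T; simplify:
  satisfied 3 clause(s); 2 remain; assigned so far: [3, 5]

Answer: x3=T x5=T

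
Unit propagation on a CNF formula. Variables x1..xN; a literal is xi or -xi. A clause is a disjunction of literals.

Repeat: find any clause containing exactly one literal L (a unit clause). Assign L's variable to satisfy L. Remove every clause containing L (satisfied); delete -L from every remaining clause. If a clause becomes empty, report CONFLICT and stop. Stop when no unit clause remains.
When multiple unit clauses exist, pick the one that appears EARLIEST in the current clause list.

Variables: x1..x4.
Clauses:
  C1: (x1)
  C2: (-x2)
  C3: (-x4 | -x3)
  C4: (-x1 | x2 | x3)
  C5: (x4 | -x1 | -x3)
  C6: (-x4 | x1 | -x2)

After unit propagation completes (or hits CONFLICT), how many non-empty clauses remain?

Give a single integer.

Answer: 0

Derivation:
unit clause [1] forces x1=T; simplify:
  drop -1 from [-1, 2, 3] -> [2, 3]
  drop -1 from [4, -1, -3] -> [4, -3]
  satisfied 2 clause(s); 4 remain; assigned so far: [1]
unit clause [-2] forces x2=F; simplify:
  drop 2 from [2, 3] -> [3]
  satisfied 1 clause(s); 3 remain; assigned so far: [1, 2]
unit clause [3] forces x3=T; simplify:
  drop -3 from [-4, -3] -> [-4]
  drop -3 from [4, -3] -> [4]
  satisfied 1 clause(s); 2 remain; assigned so far: [1, 2, 3]
unit clause [-4] forces x4=F; simplify:
  drop 4 from [4] -> [] (empty!)
  satisfied 1 clause(s); 1 remain; assigned so far: [1, 2, 3, 4]
CONFLICT (empty clause)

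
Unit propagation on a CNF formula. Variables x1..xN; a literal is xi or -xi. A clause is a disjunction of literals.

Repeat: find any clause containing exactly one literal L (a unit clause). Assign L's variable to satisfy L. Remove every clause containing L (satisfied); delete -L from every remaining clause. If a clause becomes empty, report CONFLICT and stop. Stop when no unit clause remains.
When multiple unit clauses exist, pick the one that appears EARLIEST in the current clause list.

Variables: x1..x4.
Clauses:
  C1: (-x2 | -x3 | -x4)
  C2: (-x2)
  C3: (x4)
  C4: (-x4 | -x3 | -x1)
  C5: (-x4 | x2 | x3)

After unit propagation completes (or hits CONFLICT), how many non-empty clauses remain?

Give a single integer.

Answer: 0

Derivation:
unit clause [-2] forces x2=F; simplify:
  drop 2 from [-4, 2, 3] -> [-4, 3]
  satisfied 2 clause(s); 3 remain; assigned so far: [2]
unit clause [4] forces x4=T; simplify:
  drop -4 from [-4, -3, -1] -> [-3, -1]
  drop -4 from [-4, 3] -> [3]
  satisfied 1 clause(s); 2 remain; assigned so far: [2, 4]
unit clause [3] forces x3=T; simplify:
  drop -3 from [-3, -1] -> [-1]
  satisfied 1 clause(s); 1 remain; assigned so far: [2, 3, 4]
unit clause [-1] forces x1=F; simplify:
  satisfied 1 clause(s); 0 remain; assigned so far: [1, 2, 3, 4]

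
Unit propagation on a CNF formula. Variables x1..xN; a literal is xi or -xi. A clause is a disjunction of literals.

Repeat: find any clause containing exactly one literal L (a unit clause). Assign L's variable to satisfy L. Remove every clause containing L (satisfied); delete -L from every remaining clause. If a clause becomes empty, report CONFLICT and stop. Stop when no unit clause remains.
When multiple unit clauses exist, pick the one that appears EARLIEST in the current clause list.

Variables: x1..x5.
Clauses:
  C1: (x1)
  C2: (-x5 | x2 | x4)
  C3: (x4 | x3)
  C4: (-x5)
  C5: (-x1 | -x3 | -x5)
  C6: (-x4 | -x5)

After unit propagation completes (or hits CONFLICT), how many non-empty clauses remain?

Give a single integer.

Answer: 1

Derivation:
unit clause [1] forces x1=T; simplify:
  drop -1 from [-1, -3, -5] -> [-3, -5]
  satisfied 1 clause(s); 5 remain; assigned so far: [1]
unit clause [-5] forces x5=F; simplify:
  satisfied 4 clause(s); 1 remain; assigned so far: [1, 5]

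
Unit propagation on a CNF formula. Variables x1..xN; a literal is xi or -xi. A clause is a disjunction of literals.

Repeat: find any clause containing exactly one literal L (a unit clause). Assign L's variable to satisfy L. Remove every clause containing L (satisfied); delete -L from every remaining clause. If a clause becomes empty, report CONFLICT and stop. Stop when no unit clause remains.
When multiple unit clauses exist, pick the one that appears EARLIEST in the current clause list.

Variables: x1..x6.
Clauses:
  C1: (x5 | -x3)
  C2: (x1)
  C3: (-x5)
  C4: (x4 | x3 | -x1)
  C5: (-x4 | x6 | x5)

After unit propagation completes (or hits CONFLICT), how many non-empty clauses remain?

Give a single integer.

unit clause [1] forces x1=T; simplify:
  drop -1 from [4, 3, -1] -> [4, 3]
  satisfied 1 clause(s); 4 remain; assigned so far: [1]
unit clause [-5] forces x5=F; simplify:
  drop 5 from [5, -3] -> [-3]
  drop 5 from [-4, 6, 5] -> [-4, 6]
  satisfied 1 clause(s); 3 remain; assigned so far: [1, 5]
unit clause [-3] forces x3=F; simplify:
  drop 3 from [4, 3] -> [4]
  satisfied 1 clause(s); 2 remain; assigned so far: [1, 3, 5]
unit clause [4] forces x4=T; simplify:
  drop -4 from [-4, 6] -> [6]
  satisfied 1 clause(s); 1 remain; assigned so far: [1, 3, 4, 5]
unit clause [6] forces x6=T; simplify:
  satisfied 1 clause(s); 0 remain; assigned so far: [1, 3, 4, 5, 6]

Answer: 0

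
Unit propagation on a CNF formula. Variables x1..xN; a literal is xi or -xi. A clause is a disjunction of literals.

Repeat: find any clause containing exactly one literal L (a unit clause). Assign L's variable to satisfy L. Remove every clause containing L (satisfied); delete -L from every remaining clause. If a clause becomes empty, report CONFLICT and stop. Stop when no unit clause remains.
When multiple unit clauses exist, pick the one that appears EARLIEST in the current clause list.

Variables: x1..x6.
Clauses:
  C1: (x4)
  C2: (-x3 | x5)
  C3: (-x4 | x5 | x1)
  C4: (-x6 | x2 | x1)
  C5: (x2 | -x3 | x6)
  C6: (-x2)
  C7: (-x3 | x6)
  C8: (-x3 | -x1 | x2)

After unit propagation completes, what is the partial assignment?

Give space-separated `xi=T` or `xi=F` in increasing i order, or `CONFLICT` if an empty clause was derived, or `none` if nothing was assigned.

Answer: x2=F x4=T

Derivation:
unit clause [4] forces x4=T; simplify:
  drop -4 from [-4, 5, 1] -> [5, 1]
  satisfied 1 clause(s); 7 remain; assigned so far: [4]
unit clause [-2] forces x2=F; simplify:
  drop 2 from [-6, 2, 1] -> [-6, 1]
  drop 2 from [2, -3, 6] -> [-3, 6]
  drop 2 from [-3, -1, 2] -> [-3, -1]
  satisfied 1 clause(s); 6 remain; assigned so far: [2, 4]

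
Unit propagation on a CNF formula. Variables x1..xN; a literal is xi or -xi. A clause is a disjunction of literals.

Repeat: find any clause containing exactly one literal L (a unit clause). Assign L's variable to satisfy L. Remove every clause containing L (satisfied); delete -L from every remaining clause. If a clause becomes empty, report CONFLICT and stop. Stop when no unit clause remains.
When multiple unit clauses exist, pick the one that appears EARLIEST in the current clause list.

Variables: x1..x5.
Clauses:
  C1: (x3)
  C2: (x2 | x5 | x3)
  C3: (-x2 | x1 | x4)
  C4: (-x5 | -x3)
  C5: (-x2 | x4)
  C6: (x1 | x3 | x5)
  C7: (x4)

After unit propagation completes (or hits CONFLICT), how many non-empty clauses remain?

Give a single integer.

unit clause [3] forces x3=T; simplify:
  drop -3 from [-5, -3] -> [-5]
  satisfied 3 clause(s); 4 remain; assigned so far: [3]
unit clause [-5] forces x5=F; simplify:
  satisfied 1 clause(s); 3 remain; assigned so far: [3, 5]
unit clause [4] forces x4=T; simplify:
  satisfied 3 clause(s); 0 remain; assigned so far: [3, 4, 5]

Answer: 0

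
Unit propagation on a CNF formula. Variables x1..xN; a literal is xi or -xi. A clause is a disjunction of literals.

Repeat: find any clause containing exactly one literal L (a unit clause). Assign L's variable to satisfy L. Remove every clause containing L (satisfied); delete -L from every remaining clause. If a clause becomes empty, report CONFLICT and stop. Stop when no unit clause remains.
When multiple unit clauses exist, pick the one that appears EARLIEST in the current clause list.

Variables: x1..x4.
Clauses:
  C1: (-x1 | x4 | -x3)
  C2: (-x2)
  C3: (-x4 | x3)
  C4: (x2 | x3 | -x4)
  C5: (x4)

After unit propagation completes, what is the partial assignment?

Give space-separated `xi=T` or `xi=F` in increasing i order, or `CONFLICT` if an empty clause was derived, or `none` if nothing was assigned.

Answer: x2=F x3=T x4=T

Derivation:
unit clause [-2] forces x2=F; simplify:
  drop 2 from [2, 3, -4] -> [3, -4]
  satisfied 1 clause(s); 4 remain; assigned so far: [2]
unit clause [4] forces x4=T; simplify:
  drop -4 from [-4, 3] -> [3]
  drop -4 from [3, -4] -> [3]
  satisfied 2 clause(s); 2 remain; assigned so far: [2, 4]
unit clause [3] forces x3=T; simplify:
  satisfied 2 clause(s); 0 remain; assigned so far: [2, 3, 4]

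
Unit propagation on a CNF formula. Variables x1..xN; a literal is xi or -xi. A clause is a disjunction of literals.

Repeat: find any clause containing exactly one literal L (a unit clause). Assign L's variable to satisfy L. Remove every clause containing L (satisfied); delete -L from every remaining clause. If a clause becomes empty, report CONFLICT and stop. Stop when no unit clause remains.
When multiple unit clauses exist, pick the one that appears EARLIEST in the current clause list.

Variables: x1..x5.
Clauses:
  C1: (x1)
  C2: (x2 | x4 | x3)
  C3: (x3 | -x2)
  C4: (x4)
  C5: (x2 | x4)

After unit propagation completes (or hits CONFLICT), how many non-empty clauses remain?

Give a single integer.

Answer: 1

Derivation:
unit clause [1] forces x1=T; simplify:
  satisfied 1 clause(s); 4 remain; assigned so far: [1]
unit clause [4] forces x4=T; simplify:
  satisfied 3 clause(s); 1 remain; assigned so far: [1, 4]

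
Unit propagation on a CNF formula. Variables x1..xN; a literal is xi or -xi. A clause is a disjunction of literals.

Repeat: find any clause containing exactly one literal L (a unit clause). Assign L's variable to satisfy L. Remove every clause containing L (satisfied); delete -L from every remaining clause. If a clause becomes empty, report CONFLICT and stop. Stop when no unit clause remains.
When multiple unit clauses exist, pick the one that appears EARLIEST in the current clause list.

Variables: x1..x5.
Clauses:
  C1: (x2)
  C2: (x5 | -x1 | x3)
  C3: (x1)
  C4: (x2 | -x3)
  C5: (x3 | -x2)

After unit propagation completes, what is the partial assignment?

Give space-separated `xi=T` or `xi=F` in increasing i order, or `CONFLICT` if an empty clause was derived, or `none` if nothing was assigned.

unit clause [2] forces x2=T; simplify:
  drop -2 from [3, -2] -> [3]
  satisfied 2 clause(s); 3 remain; assigned so far: [2]
unit clause [1] forces x1=T; simplify:
  drop -1 from [5, -1, 3] -> [5, 3]
  satisfied 1 clause(s); 2 remain; assigned so far: [1, 2]
unit clause [3] forces x3=T; simplify:
  satisfied 2 clause(s); 0 remain; assigned so far: [1, 2, 3]

Answer: x1=T x2=T x3=T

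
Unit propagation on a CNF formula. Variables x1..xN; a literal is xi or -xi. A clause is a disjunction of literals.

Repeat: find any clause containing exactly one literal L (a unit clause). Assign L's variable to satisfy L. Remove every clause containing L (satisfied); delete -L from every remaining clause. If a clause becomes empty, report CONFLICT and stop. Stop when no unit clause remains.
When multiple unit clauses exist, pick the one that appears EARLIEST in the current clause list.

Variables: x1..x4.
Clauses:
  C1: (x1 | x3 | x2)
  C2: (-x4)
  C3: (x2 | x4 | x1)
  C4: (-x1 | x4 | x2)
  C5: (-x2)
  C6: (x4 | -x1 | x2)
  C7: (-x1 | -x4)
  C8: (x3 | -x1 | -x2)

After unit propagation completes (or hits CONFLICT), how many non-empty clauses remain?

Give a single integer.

Answer: 0

Derivation:
unit clause [-4] forces x4=F; simplify:
  drop 4 from [2, 4, 1] -> [2, 1]
  drop 4 from [-1, 4, 2] -> [-1, 2]
  drop 4 from [4, -1, 2] -> [-1, 2]
  satisfied 2 clause(s); 6 remain; assigned so far: [4]
unit clause [-2] forces x2=F; simplify:
  drop 2 from [1, 3, 2] -> [1, 3]
  drop 2 from [2, 1] -> [1]
  drop 2 from [-1, 2] -> [-1]
  drop 2 from [-1, 2] -> [-1]
  satisfied 2 clause(s); 4 remain; assigned so far: [2, 4]
unit clause [1] forces x1=T; simplify:
  drop -1 from [-1] -> [] (empty!)
  drop -1 from [-1] -> [] (empty!)
  satisfied 2 clause(s); 2 remain; assigned so far: [1, 2, 4]
CONFLICT (empty clause)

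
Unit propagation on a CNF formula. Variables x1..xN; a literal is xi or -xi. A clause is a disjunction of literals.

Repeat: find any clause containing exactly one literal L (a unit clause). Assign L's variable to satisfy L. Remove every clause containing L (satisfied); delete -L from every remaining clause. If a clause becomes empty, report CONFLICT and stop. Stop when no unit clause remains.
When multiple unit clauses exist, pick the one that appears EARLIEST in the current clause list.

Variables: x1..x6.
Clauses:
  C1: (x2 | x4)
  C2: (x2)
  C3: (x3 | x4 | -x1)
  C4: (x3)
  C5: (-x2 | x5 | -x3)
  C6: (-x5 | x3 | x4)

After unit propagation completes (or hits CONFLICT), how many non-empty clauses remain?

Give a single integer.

unit clause [2] forces x2=T; simplify:
  drop -2 from [-2, 5, -3] -> [5, -3]
  satisfied 2 clause(s); 4 remain; assigned so far: [2]
unit clause [3] forces x3=T; simplify:
  drop -3 from [5, -3] -> [5]
  satisfied 3 clause(s); 1 remain; assigned so far: [2, 3]
unit clause [5] forces x5=T; simplify:
  satisfied 1 clause(s); 0 remain; assigned so far: [2, 3, 5]

Answer: 0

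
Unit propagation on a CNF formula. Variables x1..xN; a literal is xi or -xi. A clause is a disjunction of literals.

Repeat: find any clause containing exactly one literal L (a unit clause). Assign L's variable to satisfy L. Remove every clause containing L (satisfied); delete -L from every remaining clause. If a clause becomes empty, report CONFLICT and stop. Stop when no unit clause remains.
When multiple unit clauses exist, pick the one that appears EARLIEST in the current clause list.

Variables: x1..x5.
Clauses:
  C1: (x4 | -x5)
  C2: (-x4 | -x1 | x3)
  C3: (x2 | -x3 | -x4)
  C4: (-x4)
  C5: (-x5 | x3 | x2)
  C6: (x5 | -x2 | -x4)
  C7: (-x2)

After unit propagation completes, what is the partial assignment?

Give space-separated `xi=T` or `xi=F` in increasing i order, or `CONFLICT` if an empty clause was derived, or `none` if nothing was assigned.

Answer: x2=F x4=F x5=F

Derivation:
unit clause [-4] forces x4=F; simplify:
  drop 4 from [4, -5] -> [-5]
  satisfied 4 clause(s); 3 remain; assigned so far: [4]
unit clause [-5] forces x5=F; simplify:
  satisfied 2 clause(s); 1 remain; assigned so far: [4, 5]
unit clause [-2] forces x2=F; simplify:
  satisfied 1 clause(s); 0 remain; assigned so far: [2, 4, 5]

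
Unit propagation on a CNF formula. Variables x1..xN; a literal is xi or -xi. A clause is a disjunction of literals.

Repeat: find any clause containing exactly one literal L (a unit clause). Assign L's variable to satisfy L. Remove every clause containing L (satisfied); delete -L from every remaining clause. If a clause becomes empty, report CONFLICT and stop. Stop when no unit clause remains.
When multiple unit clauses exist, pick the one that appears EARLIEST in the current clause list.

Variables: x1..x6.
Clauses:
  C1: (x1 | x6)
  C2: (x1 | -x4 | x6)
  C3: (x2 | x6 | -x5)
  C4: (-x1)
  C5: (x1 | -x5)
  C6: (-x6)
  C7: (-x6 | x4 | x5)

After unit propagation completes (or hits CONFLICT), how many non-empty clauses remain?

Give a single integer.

Answer: 2

Derivation:
unit clause [-1] forces x1=F; simplify:
  drop 1 from [1, 6] -> [6]
  drop 1 from [1, -4, 6] -> [-4, 6]
  drop 1 from [1, -5] -> [-5]
  satisfied 1 clause(s); 6 remain; assigned so far: [1]
unit clause [6] forces x6=T; simplify:
  drop -6 from [-6] -> [] (empty!)
  drop -6 from [-6, 4, 5] -> [4, 5]
  satisfied 3 clause(s); 3 remain; assigned so far: [1, 6]
CONFLICT (empty clause)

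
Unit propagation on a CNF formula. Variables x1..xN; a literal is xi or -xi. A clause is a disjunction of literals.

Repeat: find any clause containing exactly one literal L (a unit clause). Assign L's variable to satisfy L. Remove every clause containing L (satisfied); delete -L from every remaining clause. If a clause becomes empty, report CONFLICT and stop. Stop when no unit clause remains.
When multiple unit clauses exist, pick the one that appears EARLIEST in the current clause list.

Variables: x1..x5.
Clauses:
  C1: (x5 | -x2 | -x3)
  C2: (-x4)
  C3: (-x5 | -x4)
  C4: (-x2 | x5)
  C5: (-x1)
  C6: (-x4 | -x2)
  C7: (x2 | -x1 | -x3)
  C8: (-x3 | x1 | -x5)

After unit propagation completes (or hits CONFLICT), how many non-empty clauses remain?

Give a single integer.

unit clause [-4] forces x4=F; simplify:
  satisfied 3 clause(s); 5 remain; assigned so far: [4]
unit clause [-1] forces x1=F; simplify:
  drop 1 from [-3, 1, -5] -> [-3, -5]
  satisfied 2 clause(s); 3 remain; assigned so far: [1, 4]

Answer: 3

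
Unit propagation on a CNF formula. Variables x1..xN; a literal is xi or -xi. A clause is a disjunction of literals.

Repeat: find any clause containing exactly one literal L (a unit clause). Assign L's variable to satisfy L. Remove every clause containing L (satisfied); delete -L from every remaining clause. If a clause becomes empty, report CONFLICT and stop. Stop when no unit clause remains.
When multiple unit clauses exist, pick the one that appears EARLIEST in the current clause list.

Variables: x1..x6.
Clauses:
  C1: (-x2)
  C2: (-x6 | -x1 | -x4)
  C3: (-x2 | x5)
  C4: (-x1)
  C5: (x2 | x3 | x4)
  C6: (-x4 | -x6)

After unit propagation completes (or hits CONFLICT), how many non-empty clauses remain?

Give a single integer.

Answer: 2

Derivation:
unit clause [-2] forces x2=F; simplify:
  drop 2 from [2, 3, 4] -> [3, 4]
  satisfied 2 clause(s); 4 remain; assigned so far: [2]
unit clause [-1] forces x1=F; simplify:
  satisfied 2 clause(s); 2 remain; assigned so far: [1, 2]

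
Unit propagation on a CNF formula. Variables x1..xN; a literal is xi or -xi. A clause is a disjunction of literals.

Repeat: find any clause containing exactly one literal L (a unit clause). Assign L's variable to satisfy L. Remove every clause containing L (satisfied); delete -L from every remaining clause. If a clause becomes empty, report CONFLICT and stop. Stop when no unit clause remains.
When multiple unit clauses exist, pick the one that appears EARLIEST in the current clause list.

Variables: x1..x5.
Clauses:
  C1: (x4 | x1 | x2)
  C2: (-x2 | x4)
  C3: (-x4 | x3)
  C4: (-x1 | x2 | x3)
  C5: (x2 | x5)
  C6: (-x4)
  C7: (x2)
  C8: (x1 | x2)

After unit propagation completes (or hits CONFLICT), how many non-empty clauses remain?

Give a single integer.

Answer: 4

Derivation:
unit clause [-4] forces x4=F; simplify:
  drop 4 from [4, 1, 2] -> [1, 2]
  drop 4 from [-2, 4] -> [-2]
  satisfied 2 clause(s); 6 remain; assigned so far: [4]
unit clause [-2] forces x2=F; simplify:
  drop 2 from [1, 2] -> [1]
  drop 2 from [-1, 2, 3] -> [-1, 3]
  drop 2 from [2, 5] -> [5]
  drop 2 from [2] -> [] (empty!)
  drop 2 from [1, 2] -> [1]
  satisfied 1 clause(s); 5 remain; assigned so far: [2, 4]
CONFLICT (empty clause)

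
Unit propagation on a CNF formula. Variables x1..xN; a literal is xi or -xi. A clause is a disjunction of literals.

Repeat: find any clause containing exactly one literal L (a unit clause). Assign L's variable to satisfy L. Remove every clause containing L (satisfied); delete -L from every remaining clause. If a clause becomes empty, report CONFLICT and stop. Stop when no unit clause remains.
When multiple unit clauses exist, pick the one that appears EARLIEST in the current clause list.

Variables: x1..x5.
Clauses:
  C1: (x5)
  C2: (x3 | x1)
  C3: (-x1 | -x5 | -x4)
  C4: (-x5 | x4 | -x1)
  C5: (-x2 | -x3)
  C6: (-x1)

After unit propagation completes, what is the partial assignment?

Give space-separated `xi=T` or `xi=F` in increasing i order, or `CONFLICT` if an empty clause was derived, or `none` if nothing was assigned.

Answer: x1=F x2=F x3=T x5=T

Derivation:
unit clause [5] forces x5=T; simplify:
  drop -5 from [-1, -5, -4] -> [-1, -4]
  drop -5 from [-5, 4, -1] -> [4, -1]
  satisfied 1 clause(s); 5 remain; assigned so far: [5]
unit clause [-1] forces x1=F; simplify:
  drop 1 from [3, 1] -> [3]
  satisfied 3 clause(s); 2 remain; assigned so far: [1, 5]
unit clause [3] forces x3=T; simplify:
  drop -3 from [-2, -3] -> [-2]
  satisfied 1 clause(s); 1 remain; assigned so far: [1, 3, 5]
unit clause [-2] forces x2=F; simplify:
  satisfied 1 clause(s); 0 remain; assigned so far: [1, 2, 3, 5]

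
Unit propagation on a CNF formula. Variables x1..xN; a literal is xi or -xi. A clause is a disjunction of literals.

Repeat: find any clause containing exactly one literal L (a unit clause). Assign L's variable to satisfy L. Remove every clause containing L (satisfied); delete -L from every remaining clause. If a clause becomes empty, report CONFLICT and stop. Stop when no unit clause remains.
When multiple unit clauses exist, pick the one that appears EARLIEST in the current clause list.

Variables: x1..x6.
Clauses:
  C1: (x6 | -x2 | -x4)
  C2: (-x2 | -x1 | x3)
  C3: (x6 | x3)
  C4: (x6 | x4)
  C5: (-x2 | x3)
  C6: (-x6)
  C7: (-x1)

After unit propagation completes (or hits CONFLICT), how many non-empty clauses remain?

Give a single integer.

Answer: 0

Derivation:
unit clause [-6] forces x6=F; simplify:
  drop 6 from [6, -2, -4] -> [-2, -4]
  drop 6 from [6, 3] -> [3]
  drop 6 from [6, 4] -> [4]
  satisfied 1 clause(s); 6 remain; assigned so far: [6]
unit clause [3] forces x3=T; simplify:
  satisfied 3 clause(s); 3 remain; assigned so far: [3, 6]
unit clause [4] forces x4=T; simplify:
  drop -4 from [-2, -4] -> [-2]
  satisfied 1 clause(s); 2 remain; assigned so far: [3, 4, 6]
unit clause [-2] forces x2=F; simplify:
  satisfied 1 clause(s); 1 remain; assigned so far: [2, 3, 4, 6]
unit clause [-1] forces x1=F; simplify:
  satisfied 1 clause(s); 0 remain; assigned so far: [1, 2, 3, 4, 6]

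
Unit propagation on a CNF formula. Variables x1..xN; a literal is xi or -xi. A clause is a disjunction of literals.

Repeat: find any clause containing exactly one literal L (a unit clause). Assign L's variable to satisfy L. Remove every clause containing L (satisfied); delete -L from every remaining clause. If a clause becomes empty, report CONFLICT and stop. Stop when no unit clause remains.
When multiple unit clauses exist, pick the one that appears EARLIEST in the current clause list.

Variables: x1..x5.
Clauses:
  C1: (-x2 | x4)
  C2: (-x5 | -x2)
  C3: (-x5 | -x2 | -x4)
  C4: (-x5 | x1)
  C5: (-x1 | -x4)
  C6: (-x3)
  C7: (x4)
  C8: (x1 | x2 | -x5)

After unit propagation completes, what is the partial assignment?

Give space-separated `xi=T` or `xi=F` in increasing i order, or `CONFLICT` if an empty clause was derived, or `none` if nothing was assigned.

Answer: x1=F x3=F x4=T x5=F

Derivation:
unit clause [-3] forces x3=F; simplify:
  satisfied 1 clause(s); 7 remain; assigned so far: [3]
unit clause [4] forces x4=T; simplify:
  drop -4 from [-5, -2, -4] -> [-5, -2]
  drop -4 from [-1, -4] -> [-1]
  satisfied 2 clause(s); 5 remain; assigned so far: [3, 4]
unit clause [-1] forces x1=F; simplify:
  drop 1 from [-5, 1] -> [-5]
  drop 1 from [1, 2, -5] -> [2, -5]
  satisfied 1 clause(s); 4 remain; assigned so far: [1, 3, 4]
unit clause [-5] forces x5=F; simplify:
  satisfied 4 clause(s); 0 remain; assigned so far: [1, 3, 4, 5]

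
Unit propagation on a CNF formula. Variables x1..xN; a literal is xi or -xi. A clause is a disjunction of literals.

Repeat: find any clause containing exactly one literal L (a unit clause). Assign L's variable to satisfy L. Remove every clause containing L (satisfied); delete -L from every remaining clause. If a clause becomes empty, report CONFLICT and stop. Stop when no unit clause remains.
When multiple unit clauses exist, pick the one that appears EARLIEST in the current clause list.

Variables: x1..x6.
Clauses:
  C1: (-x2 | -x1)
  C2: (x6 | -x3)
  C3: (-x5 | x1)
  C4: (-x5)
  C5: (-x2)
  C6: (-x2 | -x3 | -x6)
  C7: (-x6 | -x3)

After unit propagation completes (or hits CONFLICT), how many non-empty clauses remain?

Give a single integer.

Answer: 2

Derivation:
unit clause [-5] forces x5=F; simplify:
  satisfied 2 clause(s); 5 remain; assigned so far: [5]
unit clause [-2] forces x2=F; simplify:
  satisfied 3 clause(s); 2 remain; assigned so far: [2, 5]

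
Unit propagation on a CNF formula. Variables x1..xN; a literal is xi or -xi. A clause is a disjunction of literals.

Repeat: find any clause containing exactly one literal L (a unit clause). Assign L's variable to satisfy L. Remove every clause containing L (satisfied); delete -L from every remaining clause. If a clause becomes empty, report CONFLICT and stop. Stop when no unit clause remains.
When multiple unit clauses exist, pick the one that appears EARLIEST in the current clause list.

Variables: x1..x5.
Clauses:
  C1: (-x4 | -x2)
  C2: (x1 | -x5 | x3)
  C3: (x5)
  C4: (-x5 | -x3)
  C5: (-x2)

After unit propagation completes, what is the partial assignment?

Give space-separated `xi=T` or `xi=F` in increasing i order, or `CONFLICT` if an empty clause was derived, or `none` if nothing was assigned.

Answer: x1=T x2=F x3=F x5=T

Derivation:
unit clause [5] forces x5=T; simplify:
  drop -5 from [1, -5, 3] -> [1, 3]
  drop -5 from [-5, -3] -> [-3]
  satisfied 1 clause(s); 4 remain; assigned so far: [5]
unit clause [-3] forces x3=F; simplify:
  drop 3 from [1, 3] -> [1]
  satisfied 1 clause(s); 3 remain; assigned so far: [3, 5]
unit clause [1] forces x1=T; simplify:
  satisfied 1 clause(s); 2 remain; assigned so far: [1, 3, 5]
unit clause [-2] forces x2=F; simplify:
  satisfied 2 clause(s); 0 remain; assigned so far: [1, 2, 3, 5]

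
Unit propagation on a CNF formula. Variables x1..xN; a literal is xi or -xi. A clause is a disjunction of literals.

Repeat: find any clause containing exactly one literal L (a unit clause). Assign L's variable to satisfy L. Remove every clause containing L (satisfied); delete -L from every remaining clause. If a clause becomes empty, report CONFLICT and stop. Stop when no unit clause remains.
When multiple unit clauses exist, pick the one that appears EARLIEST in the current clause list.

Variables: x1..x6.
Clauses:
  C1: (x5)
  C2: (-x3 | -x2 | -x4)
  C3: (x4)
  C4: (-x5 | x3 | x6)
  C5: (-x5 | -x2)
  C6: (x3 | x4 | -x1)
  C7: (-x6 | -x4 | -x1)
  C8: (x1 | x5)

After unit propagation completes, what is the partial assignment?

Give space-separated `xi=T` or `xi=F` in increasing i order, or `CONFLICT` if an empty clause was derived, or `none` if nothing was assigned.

unit clause [5] forces x5=T; simplify:
  drop -5 from [-5, 3, 6] -> [3, 6]
  drop -5 from [-5, -2] -> [-2]
  satisfied 2 clause(s); 6 remain; assigned so far: [5]
unit clause [4] forces x4=T; simplify:
  drop -4 from [-3, -2, -4] -> [-3, -2]
  drop -4 from [-6, -4, -1] -> [-6, -1]
  satisfied 2 clause(s); 4 remain; assigned so far: [4, 5]
unit clause [-2] forces x2=F; simplify:
  satisfied 2 clause(s); 2 remain; assigned so far: [2, 4, 5]

Answer: x2=F x4=T x5=T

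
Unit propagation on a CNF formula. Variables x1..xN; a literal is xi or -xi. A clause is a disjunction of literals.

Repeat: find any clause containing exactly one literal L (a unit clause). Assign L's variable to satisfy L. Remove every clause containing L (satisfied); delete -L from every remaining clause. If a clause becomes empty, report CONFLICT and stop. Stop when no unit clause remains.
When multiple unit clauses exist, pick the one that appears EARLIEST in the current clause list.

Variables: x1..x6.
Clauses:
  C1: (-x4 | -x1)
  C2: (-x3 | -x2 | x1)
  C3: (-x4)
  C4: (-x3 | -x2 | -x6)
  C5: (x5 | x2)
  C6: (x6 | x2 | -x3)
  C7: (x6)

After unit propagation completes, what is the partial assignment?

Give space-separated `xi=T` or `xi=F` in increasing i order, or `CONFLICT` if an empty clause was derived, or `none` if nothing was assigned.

unit clause [-4] forces x4=F; simplify:
  satisfied 2 clause(s); 5 remain; assigned so far: [4]
unit clause [6] forces x6=T; simplify:
  drop -6 from [-3, -2, -6] -> [-3, -2]
  satisfied 2 clause(s); 3 remain; assigned so far: [4, 6]

Answer: x4=F x6=T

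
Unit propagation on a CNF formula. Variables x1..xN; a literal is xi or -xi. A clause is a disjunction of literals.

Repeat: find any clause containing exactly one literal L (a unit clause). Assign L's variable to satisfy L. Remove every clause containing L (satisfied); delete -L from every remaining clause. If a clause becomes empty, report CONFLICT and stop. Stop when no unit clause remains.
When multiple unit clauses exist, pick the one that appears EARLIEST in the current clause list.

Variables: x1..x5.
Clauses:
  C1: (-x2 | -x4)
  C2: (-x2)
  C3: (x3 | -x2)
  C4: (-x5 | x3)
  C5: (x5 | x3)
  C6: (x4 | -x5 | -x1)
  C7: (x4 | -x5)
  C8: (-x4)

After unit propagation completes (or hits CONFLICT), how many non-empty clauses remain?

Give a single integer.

Answer: 0

Derivation:
unit clause [-2] forces x2=F; simplify:
  satisfied 3 clause(s); 5 remain; assigned so far: [2]
unit clause [-4] forces x4=F; simplify:
  drop 4 from [4, -5, -1] -> [-5, -1]
  drop 4 from [4, -5] -> [-5]
  satisfied 1 clause(s); 4 remain; assigned so far: [2, 4]
unit clause [-5] forces x5=F; simplify:
  drop 5 from [5, 3] -> [3]
  satisfied 3 clause(s); 1 remain; assigned so far: [2, 4, 5]
unit clause [3] forces x3=T; simplify:
  satisfied 1 clause(s); 0 remain; assigned so far: [2, 3, 4, 5]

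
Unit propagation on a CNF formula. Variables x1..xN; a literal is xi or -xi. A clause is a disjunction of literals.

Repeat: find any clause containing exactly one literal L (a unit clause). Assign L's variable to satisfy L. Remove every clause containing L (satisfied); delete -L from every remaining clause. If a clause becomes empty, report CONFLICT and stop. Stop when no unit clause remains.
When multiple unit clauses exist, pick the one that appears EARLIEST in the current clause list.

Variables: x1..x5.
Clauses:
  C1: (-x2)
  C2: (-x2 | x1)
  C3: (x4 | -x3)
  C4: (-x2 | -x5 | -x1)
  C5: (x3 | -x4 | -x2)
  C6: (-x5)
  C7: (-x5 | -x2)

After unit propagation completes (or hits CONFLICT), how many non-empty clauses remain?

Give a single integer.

unit clause [-2] forces x2=F; simplify:
  satisfied 5 clause(s); 2 remain; assigned so far: [2]
unit clause [-5] forces x5=F; simplify:
  satisfied 1 clause(s); 1 remain; assigned so far: [2, 5]

Answer: 1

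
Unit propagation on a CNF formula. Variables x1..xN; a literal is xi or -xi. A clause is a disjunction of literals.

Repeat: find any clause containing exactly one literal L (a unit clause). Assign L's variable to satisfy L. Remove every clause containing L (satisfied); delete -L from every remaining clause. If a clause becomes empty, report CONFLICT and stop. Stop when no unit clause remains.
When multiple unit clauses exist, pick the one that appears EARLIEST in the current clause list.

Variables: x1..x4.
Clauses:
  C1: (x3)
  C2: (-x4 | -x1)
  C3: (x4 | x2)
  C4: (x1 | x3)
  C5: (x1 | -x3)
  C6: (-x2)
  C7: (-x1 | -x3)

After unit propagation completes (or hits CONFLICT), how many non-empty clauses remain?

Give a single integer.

Answer: 3

Derivation:
unit clause [3] forces x3=T; simplify:
  drop -3 from [1, -3] -> [1]
  drop -3 from [-1, -3] -> [-1]
  satisfied 2 clause(s); 5 remain; assigned so far: [3]
unit clause [1] forces x1=T; simplify:
  drop -1 from [-4, -1] -> [-4]
  drop -1 from [-1] -> [] (empty!)
  satisfied 1 clause(s); 4 remain; assigned so far: [1, 3]
CONFLICT (empty clause)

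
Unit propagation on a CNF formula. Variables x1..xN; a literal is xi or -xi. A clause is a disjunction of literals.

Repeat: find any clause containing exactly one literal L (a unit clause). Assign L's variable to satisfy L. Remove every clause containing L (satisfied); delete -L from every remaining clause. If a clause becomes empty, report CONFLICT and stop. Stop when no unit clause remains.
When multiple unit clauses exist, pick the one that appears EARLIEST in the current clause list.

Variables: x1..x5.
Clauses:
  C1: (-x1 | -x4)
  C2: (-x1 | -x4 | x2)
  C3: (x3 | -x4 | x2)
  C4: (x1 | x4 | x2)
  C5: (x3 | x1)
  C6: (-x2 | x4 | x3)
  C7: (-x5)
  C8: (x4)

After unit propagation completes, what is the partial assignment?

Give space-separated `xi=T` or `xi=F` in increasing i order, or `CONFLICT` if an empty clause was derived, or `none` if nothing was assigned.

Answer: x1=F x3=T x4=T x5=F

Derivation:
unit clause [-5] forces x5=F; simplify:
  satisfied 1 clause(s); 7 remain; assigned so far: [5]
unit clause [4] forces x4=T; simplify:
  drop -4 from [-1, -4] -> [-1]
  drop -4 from [-1, -4, 2] -> [-1, 2]
  drop -4 from [3, -4, 2] -> [3, 2]
  satisfied 3 clause(s); 4 remain; assigned so far: [4, 5]
unit clause [-1] forces x1=F; simplify:
  drop 1 from [3, 1] -> [3]
  satisfied 2 clause(s); 2 remain; assigned so far: [1, 4, 5]
unit clause [3] forces x3=T; simplify:
  satisfied 2 clause(s); 0 remain; assigned so far: [1, 3, 4, 5]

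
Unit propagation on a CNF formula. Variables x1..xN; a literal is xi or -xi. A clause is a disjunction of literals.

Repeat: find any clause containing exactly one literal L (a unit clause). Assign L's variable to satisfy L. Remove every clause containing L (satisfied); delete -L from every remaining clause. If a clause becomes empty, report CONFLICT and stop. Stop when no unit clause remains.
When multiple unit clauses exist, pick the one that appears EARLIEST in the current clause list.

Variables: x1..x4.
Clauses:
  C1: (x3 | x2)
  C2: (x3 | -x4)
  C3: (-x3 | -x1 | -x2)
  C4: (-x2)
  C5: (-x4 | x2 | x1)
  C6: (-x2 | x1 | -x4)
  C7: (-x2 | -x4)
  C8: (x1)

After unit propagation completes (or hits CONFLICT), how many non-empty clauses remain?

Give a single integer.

Answer: 0

Derivation:
unit clause [-2] forces x2=F; simplify:
  drop 2 from [3, 2] -> [3]
  drop 2 from [-4, 2, 1] -> [-4, 1]
  satisfied 4 clause(s); 4 remain; assigned so far: [2]
unit clause [3] forces x3=T; simplify:
  satisfied 2 clause(s); 2 remain; assigned so far: [2, 3]
unit clause [1] forces x1=T; simplify:
  satisfied 2 clause(s); 0 remain; assigned so far: [1, 2, 3]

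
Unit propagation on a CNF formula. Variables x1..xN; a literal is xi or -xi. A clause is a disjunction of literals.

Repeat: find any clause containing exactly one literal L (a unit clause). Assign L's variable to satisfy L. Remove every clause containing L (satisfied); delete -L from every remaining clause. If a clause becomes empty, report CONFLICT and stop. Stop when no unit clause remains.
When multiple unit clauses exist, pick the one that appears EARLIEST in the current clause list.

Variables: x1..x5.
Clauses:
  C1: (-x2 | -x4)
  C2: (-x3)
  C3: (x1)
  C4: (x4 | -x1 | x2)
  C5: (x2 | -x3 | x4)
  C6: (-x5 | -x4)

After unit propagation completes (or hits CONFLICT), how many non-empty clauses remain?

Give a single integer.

unit clause [-3] forces x3=F; simplify:
  satisfied 2 clause(s); 4 remain; assigned so far: [3]
unit clause [1] forces x1=T; simplify:
  drop -1 from [4, -1, 2] -> [4, 2]
  satisfied 1 clause(s); 3 remain; assigned so far: [1, 3]

Answer: 3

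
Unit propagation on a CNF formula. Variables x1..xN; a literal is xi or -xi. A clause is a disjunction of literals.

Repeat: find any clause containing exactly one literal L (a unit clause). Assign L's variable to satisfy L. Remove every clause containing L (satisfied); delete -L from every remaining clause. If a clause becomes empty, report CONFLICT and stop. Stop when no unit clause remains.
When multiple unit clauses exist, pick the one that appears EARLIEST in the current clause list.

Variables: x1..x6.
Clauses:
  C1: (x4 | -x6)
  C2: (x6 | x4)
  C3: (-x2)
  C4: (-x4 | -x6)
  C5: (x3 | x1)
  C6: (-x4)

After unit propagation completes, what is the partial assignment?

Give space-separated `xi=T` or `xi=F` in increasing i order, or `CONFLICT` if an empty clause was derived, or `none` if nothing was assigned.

unit clause [-2] forces x2=F; simplify:
  satisfied 1 clause(s); 5 remain; assigned so far: [2]
unit clause [-4] forces x4=F; simplify:
  drop 4 from [4, -6] -> [-6]
  drop 4 from [6, 4] -> [6]
  satisfied 2 clause(s); 3 remain; assigned so far: [2, 4]
unit clause [-6] forces x6=F; simplify:
  drop 6 from [6] -> [] (empty!)
  satisfied 1 clause(s); 2 remain; assigned so far: [2, 4, 6]
CONFLICT (empty clause)

Answer: CONFLICT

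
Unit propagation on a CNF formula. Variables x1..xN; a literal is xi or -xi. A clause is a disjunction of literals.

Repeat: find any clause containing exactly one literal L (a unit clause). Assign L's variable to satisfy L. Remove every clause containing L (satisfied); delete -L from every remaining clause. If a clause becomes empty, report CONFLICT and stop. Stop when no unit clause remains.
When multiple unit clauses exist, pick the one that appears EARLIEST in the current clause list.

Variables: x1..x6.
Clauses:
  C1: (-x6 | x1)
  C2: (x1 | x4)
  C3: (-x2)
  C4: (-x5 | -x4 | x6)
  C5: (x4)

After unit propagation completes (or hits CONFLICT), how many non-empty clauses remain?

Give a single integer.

Answer: 2

Derivation:
unit clause [-2] forces x2=F; simplify:
  satisfied 1 clause(s); 4 remain; assigned so far: [2]
unit clause [4] forces x4=T; simplify:
  drop -4 from [-5, -4, 6] -> [-5, 6]
  satisfied 2 clause(s); 2 remain; assigned so far: [2, 4]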